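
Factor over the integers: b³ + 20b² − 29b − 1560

Among the possible rational roots, b = −13 is a root, so (b + 13) is a factor; dividing leaves b² + 7b − 120.
The remaining quadratic factors as (b − 8)(b + 15).

(b + 13)(b + 15)(b − 8)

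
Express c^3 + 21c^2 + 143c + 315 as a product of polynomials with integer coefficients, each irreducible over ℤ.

Testing divisors of the constant over divisors of the leading coefficient, c = -7 is a root, so (c + 7) divides it; the quotient is c^2 + 14c + 45.
The remaining quadratic factors as (c + 9)(c + 5).

(c + 5)(c + 7)(c + 9)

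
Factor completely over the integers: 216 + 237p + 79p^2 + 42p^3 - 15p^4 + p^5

(p + 1)(p - 8)(p - 9)(p^2 + p + 3)

Among the possible rational roots, p = 8 is a root, so (p - 8) is a factor; dividing leaves p^4 - 7p^3 - 14p^2 - 33p - 27.
Continuing, p = -1 is a root, so (p + 1) is a factor; dividing leaves p^3 - 8p^2 - 6p - 27.
Continuing, p = 9 is a root, giving the factor (p - 9) and quotient p^2 + p + 3.
The quadratic p^2 + p + 3 has discriminant -11 < 0 and is irreducible over ℤ.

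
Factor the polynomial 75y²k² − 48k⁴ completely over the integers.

Pull out the common factor 3k²; 25y² − 16k² is a difference of squares.

3k²(5y − 4k)(5y + 4k)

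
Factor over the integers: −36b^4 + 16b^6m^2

4b^4(2bm + 3)(2bm − 3)

Factor out 4b^4 first: what remains is 4b^2m^2 − 9.
Recognize a difference of squares with the parts 2bm and 3.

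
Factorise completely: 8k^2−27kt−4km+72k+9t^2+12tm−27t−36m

Group: 8k(k−3t+9) + (−3t−4m)(k−3t+9); both groups contain (k−3t+9).

(8k−3t−4m)(k−3t+9)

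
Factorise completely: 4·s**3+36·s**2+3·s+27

(s+9)·(4·s**2+3)

Group as (4·s**3+3·s) + (36·s**2+27) = s·(4·s**2+3) + 9·(4·s**2+3).
Both groups share the factor (4·s**2+3).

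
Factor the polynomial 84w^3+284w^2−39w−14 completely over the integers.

(2w+7)(6w+1)(7w−2)

By the rational root theorem, w = 2/7 is a root, so (7w−2) is a factor; dividing leaves 12w^2+44w+7.
The remaining quadratic factors as (6w+1)(2w+7).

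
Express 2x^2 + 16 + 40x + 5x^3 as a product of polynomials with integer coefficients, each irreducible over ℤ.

(5x + 2)(x^2 + 8)

Group as (5x^3 + 40x) + (2x^2 + 16) = 5x(x^2 + 8) + 2(x^2 + 8).
Both groups share the factor (x^2 + 8).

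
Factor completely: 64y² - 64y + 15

(8y - 3)(8y - 5)

Need a pair with product 64·15 = 960 and sum -64: that's -40 and -24.
Split the middle term: 64y² - 40y - 24y + 15 = 8y(8y - 5) - 3(8y - 5).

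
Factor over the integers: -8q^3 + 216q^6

8q^3(3q - 1)(9q^2 + 3q + 1)

Factor out 8q^3 first: what remains is 27q^3 - 1.
Recognize a difference of cubes with the parts 3q and 1.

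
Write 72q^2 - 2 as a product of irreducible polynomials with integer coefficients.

2(6q + 1)(6q - 1)

Pull out the common factor 2; 36q^2 - 1 is a difference of squares.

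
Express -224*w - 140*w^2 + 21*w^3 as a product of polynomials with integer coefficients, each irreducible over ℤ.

7*w*(3*w + 4)*(w - 8)

Pull out the common factor 7*w, then factor the remaining trinomial.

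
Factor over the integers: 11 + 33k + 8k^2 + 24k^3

(3k + 1)(8k^2 + 11)

Group as (24k^3 + 33k) + (8k^2 + 11) = 3k(8k^2 + 11) + (8k^2 + 11).
Both groups share the factor (8k^2 + 11).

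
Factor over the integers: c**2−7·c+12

Two integers with product 12 and sum −7 are −4 and −3.

(c−3)·(c−4)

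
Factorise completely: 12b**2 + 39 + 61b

(3b + 13)(4b + 3)

Need a pair with product 12·39 = 468 and sum 61: that's 52 and 9.
Split the middle term: 12b**2 + 52b + 9b + 39 = 4b(3b + 13) + 3(3b + 13).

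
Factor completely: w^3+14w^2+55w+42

(w+1)(w+6)(w+7)

Testing divisors of the constant over divisors of the leading coefficient, w = -7 is a root, giving the factor (w+7) and quotient w^2+7w+6.
The remaining quadratic factors as (w+6)(w+1).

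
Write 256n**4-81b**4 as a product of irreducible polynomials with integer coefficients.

(4n-3b)(4n+3b)(16n**2+9b**2)

Write as (16n**2)² − (9b**2)², then factor 16n**2-9b**2 once more.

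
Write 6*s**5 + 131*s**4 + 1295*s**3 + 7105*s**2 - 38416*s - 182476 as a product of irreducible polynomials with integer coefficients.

(2*s + 7)*(3*s - 14)*(s + 14)*(s**2 + 9*s + 133)

Testing divisors of the constant over divisors of the leading coefficient, s = -7/2 is a root, so (2*s + 7) divides it; the quotient is 3*s**4 + 55*s**3 + 455*s**2 + 1960*s - 26068.
Continuing, s = -14 is a root, giving the factor (s + 14) and quotient 3*s**3 + 13*s**2 + 273*s - 1862.
Next, s = 14/3 is a root, giving the factor (3*s - 14) and quotient s**2 + 9*s + 133.
The quadratic s**2 + 9*s + 133 has discriminant -451 < 0 and is irreducible over ℤ.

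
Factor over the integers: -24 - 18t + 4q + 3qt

(3t + 4)(q - 6)

Group as (3qt + 4q) + (-18t - 24) = q(3t + 4) - 6(3t + 4).
Both groups share the factor (3t + 4).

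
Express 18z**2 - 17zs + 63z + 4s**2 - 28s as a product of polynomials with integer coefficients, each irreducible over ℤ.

(9z - 4s)(2z - s + 7)

Group: 2z(9z - 4s) + (-s + 7)(9z - 4s); both groups contain (9z - 4s).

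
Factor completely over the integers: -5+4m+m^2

(m+5)(m-1)

Two integers with product -5 and sum 4 are -1 and 5.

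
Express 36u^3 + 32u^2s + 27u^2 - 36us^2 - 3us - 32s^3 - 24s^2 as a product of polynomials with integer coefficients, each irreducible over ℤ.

(u - s)(4u + 4s + 3)(9u + 8s)

Group: 4u(9u^2 - us - 8s^2) + (4s + 3)(9u^2 - us - 8s^2); both groups contain (9u^2 - us - 8s^2), so (4u + 4s + 3) is a factor with cofactor 9u^2 - us - 8s^2.
The cofactor groups again: 9u^2 - us - 8s^2 = 9u(u - s) + 8s(u - s); both groups contain (u - s), giving (9u + 8s)(u - s).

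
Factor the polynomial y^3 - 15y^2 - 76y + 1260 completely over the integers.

By the rational root theorem, y = -9 is a root, so (y + 9) is a factor; dividing leaves y^2 - 24y + 140.
The remaining quadratic factors as (y - 14)(y - 10).

(y + 9)(y - 10)(y - 14)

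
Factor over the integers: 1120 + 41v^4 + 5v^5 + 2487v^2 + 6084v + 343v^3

Trying the rational-root candidates, v = -4 is a root, so (v + 4) is a factor; dividing leaves 5v^4 + 21v^3 + 259v^2 + 1451v + 280.
Continuing, v = -1/5 is a root, giving the factor (5v + 1) and quotient v^3 + 4v^2 + 51v + 280.
Next, v = -5 is a root, so (v + 5) is a factor; dividing leaves v^2 - v + 56.
The quadratic v^2 - v + 56 has discriminant -223 < 0 and is irreducible over ℤ.

(5v + 1)(v + 4)(v + 5)(v^2 - v + 56)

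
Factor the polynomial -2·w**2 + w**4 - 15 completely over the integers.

Substitute u = w**2 to get a quadratic in u, then factor.
w**2 + 3 is irreducible over ℤ (always positive, so no real roots).
w**2 - 5 is irreducible over ℤ (5 is not a perfect square).

(w**2 + 3)·(w**2 - 5)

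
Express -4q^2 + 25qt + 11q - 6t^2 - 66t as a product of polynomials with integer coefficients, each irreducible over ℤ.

Group: -4q(q - 6t) + (t + 11)(q - 6t); both groups contain (q - 6t).

-(4q - t - 11)(q - 6t)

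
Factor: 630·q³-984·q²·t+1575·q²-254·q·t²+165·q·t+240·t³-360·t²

(15·q+8·t)·(6·q-10·t+15)·(7·q-3·t)

Group: 15·q·(42·q²-88·q·t+105·q+30·t²-45·t) + 8·t·(42·q²-88·q·t+105·q+30·t²-45·t); both groups contain (42·q²-88·q·t+105·q+30·t²-45·t), so (15·q+8·t) is a factor with cofactor 42·q²-88·q·t+105·q+30·t²-45·t.
The cofactor groups again: 42·q²-88·q·t+105·q+30·t²-45·t = 7·q·(6·q-10·t+15) - 3·t·(6·q-10·t+15); both groups contain (6·q-10·t+15), giving (7·q-3·t)·(6·q-10·t+15).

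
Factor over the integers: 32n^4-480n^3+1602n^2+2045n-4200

Among the possible rational roots, n = 15/2 is a root, giving the factor (2n-15) and quotient 16n^3-120n^2-99n+280.
Continuing, n = 5/4 is a root, giving the factor (4n-5) and quotient 4n^2-25n-56.
The remaining quadratic factors as (4n+7)(n-8).

(2n-15)(4n+7)(4n-5)(n-8)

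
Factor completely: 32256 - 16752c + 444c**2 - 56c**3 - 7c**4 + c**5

Testing divisors of the constant over divisors of the leading coefficient, c = 2 is a root, so (c - 2) divides it; the quotient is c**4 - 5c**3 - 66c**2 + 312c - 16128.
Next, c = -12 is a root, so (c + 12) is a factor; dividing leaves c**3 - 17c**2 + 138c - 1344.
Continuing, c = 14 is a root, so (c - 14) divides it; the quotient is c**2 - 3c + 96.
The quadratic c**2 - 3c + 96 has discriminant -375 < 0 and is irreducible over ℤ.

(c + 12)(c - 14)(c - 2)(c**2 - 3c + 96)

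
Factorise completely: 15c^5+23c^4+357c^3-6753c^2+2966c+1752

(3c+1)(5c-4)(c-6)(c^2+8c+73)

Trying the rational-root candidates, c = 4/5 is a root, giving the factor (5c-4) and quotient 3c^4+7c^3+77c^2-1289c-438.
Then c = 6 is a root, so (c-6) divides it; the quotient is 3c^3+25c^2+227c+73.
Then c = -1/3 is a root, so (3c+1) divides it; the quotient is c^2+8c+73.
The quadratic c^2+8c+73 has discriminant -228 < 0 and is irreducible over ℤ.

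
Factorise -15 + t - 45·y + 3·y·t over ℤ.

Group as (3·y·t - 45·y) + (t - 15) = 3·y·(t - 15) + (t - 15).
Both groups share the factor (t - 15).

(3·y + 1)·(t - 15)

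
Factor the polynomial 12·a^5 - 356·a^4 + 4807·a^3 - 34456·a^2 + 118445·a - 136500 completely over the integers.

Trying the rational-root candidates, a = 7 is a root, giving the factor (a - 7) and quotient 12·a^4 - 272·a^3 + 2903·a^2 - 14135·a + 19500.
Next, a = 13/6 is a root, so (6·a - 13) divides it; the quotient is 2·a^3 - 41·a^2 + 395·a - 1500.
Next, a = 15/2 is a root, giving the factor (2·a - 15) and quotient a^2 - 13·a + 100.
The quadratic a^2 - 13·a + 100 has discriminant -231 < 0 and is irreducible over ℤ.

(2·a - 15)·(6·a - 13)·(a - 7)·(a^2 - 13·a + 100)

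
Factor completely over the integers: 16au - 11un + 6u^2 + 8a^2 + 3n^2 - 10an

Group: 2a(4a + 2u - 3n) + (3u - n)(4a + 2u - 3n); both groups contain (4a + 2u - 3n).

(2a + 3u - n)(4a + 2u - 3n)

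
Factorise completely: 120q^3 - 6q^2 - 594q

6q(4q - 9)(5q + 11)

Pull out the common factor 6q, then factor the remaining trinomial.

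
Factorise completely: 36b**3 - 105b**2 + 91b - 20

Trying the rational-root candidates, b = 1/3 is a root, so (3b - 1) is a factor; dividing leaves 12b**2 - 31b + 20.
The remaining quadratic factors as (3b - 4)(4b - 5).

(3b - 1)(3b - 4)(4b - 5)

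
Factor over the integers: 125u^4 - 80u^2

Every term has a factor of 5u^2. Then 25u^2 - 16 = (5u)² − (4)².

5u^2(5u + 4)(5u - 4)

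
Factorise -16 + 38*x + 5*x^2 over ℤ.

Need a pair with product 5·(-16) = -80 and sum 38: that's 40 and -2.
Split the middle term: 5*x^2 + 40*x - 2*x - 16 = 5*x*(x + 8) - 2*(x + 8).

(5*x - 2)*(x + 8)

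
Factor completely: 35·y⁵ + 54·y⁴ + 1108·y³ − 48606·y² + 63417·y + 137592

Testing divisors of the constant over divisors of the leading coefficient, y = 9 is a root, so (y − 9) is a factor; dividing leaves 35·y⁴ + 369·y³ + 4429·y² − 8745·y − 15288.
Next, y = −8/7 is a root, so (7·y + 8) is a factor; dividing leaves 5·y³ + 47·y² + 579·y − 1911.
Then y = 13/5 is a root, so (5·y − 13) divides it; the quotient is y² + 12·y + 147.
The quadratic y² + 12·y + 147 has discriminant −444 < 0 and is irreducible over ℤ.

(5·y − 13)·(7·y + 8)·(y − 9)·(y² + 12·y + 147)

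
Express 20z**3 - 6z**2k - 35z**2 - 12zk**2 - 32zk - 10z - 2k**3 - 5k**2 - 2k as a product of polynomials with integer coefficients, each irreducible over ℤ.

(z - k - 2)(4z + 2k + 1)(5z + k)

Group: 4z(5z**2 - 4zk - 10z - k**2 - 2k) + (2k + 1)(5z**2 - 4zk - 10z - k**2 - 2k); both groups contain (5z**2 - 4zk - 10z - k**2 - 2k), so (4z + 2k + 1) is a factor with cofactor 5z**2 - 4zk - 10z - k**2 - 2k.
The cofactor groups again: 5z**2 - 4zk - 10z - k**2 - 2k = z(5z + k) + (-k - 2)(5z + k); both groups contain (5z + k), giving (z - k - 2)(5z + k).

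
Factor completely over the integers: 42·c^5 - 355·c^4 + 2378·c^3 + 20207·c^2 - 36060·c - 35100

Among the possible rational roots, c = 13/6 is a root, giving the factor (6·c - 13) and quotient 7·c^4 - 44·c^3 + 301·c^2 + 4020·c + 2700.
Then c = -5/7 is a root, giving the factor (7·c + 5) and quotient c^3 - 7·c^2 + 48·c + 540.
Then c = -5 is a root, so (c + 5) is a factor; dividing leaves c^2 - 12·c + 108.
The quadratic c^2 - 12·c + 108 has discriminant -288 < 0 and is irreducible over ℤ.

(6·c - 13)·(7·c + 5)·(c + 5)·(c^2 - 12·c + 108)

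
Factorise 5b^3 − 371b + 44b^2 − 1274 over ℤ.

Trying the rational-root candidates, b = −14/5 is a root, so (5b + 14) is a factor; dividing leaves b^2 + 6b − 91.
The remaining quadratic factors as (b − 7)(b + 13).

(5b + 14)(b + 13)(b − 7)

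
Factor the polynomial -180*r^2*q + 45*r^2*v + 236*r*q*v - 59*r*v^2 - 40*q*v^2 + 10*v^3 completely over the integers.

-(4*q - v)*(5*r - v)*(9*r - 10*v)

Group: 5*r*(-36*r*q + 9*r*v + 40*q*v - 10*v^2) - v*(-36*r*q + 9*r*v + 40*q*v - 10*v^2); both groups contain (-36*r*q + 9*r*v + 40*q*v - 10*v^2), so (5*r - v) is a factor with cofactor -36*r*q + 9*r*v + 40*q*v - 10*v^2.
The cofactor groups again: -36*r*q + 9*r*v + 40*q*v - 10*v^2 = -9*r*(4*q - v) + 10*v*(4*q - v); both groups contain (4*q - v), giving -(9*r - 10*v)*(4*q - v).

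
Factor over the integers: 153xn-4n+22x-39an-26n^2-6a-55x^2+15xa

Group: -11x(5x-13n-2) + (3a+2n)(5x-13n-2); both groups contain (5x-13n-2).

-(5x-13n-2)(11x-3a-2n)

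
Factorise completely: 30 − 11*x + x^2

(x − 5)*(x − 6)

Two integers with product 30 and sum −11 are −5 and −6.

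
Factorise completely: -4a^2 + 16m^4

Every term has a factor of 4; factoring it out leaves 4m^4 - a^2.
Recognize a difference of squares with the parts 2m^2 and a.

4(2m^2 - a)(2m^2 + a)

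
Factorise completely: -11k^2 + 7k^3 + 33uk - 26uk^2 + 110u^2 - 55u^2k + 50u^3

Group: 5u(10u^2 + 3uk - k^2) + (-7k + 11)(10u^2 + 3uk - k^2); both groups contain (10u^2 + 3uk - k^2), so (5u - 7k + 11) is a factor with cofactor 10u^2 + 3uk - k^2.
The cofactor groups again: 10u^2 + 3uk - k^2 = 2u(5u - k) + k(5u - k); both groups contain (5u - k), giving (2u + k)(5u - k).

(5u - 7k + 11)(5u - k)(2u + k)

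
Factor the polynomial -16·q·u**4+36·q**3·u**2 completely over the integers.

Every term has a factor of 4·q·u**2. Then 9·q**2-4·u**2 = (3·q)² − (2·u)².

4·q·u**2·(3·q+2·u)·(3·q-2·u)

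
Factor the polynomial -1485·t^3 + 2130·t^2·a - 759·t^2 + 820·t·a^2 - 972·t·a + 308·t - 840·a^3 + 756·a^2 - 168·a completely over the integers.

Group: 15·t·(-99·t^2 + 208·t·a - 77·t - 84·a^2 + 42·a) + (10·a - 4)·(-99·t^2 + 208·t·a - 77·t - 84·a^2 + 42·a); both groups contain (-99·t^2 + 208·t·a - 77·t - 84·a^2 + 42·a), so (15·t + 10·a - 4) is a factor with cofactor -99·t^2 + 208·t·a - 77·t - 84·a^2 + 42·a.
The cofactor groups again: -99·t^2 + 208·t·a - 77·t - 84·a^2 + 42·a = -11·t·(9·t - 14·a + 7) + 6·a·(9·t - 14·a + 7); both groups contain (9·t - 14·a + 7), giving -(11·t - 6·a)·(9·t - 14·a + 7).

-(9·t - 14·a + 7)·(11·t - 6·a)·(15·t + 10·a - 4)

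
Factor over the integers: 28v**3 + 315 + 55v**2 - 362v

Trying the rational-root candidates, v = 7/4 is a root, so (4v - 7) is a factor; dividing leaves 7v**2 + 26v - 45.
The remaining quadratic factors as (v + 5)(7v - 9).

(4v - 7)(7v - 9)(v + 5)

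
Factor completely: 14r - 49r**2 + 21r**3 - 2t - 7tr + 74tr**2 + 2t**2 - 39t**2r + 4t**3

Group: t(4t**2 - 27tr - 2t - 7r**2 + 14r) + (-3r + 1)(4t**2 - 27tr - 2t - 7r**2 + 14r); both groups contain (4t**2 - 27tr - 2t - 7r**2 + 14r), so (t - 3r + 1) is a factor with cofactor 4t**2 - 27tr - 2t - 7r**2 + 14r.
The cofactor groups again: 4t**2 - 27tr - 2t - 7r**2 + 14r = t(4t + r - 2) - 7r(4t + r - 2); both groups contain (4t + r - 2), giving (t - 7r)(4t + r - 2).

(t - 3r + 1)(t - 7r)(4t + r - 2)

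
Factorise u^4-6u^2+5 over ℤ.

Substitute w = u^2 to get a quadratic in w, then factor.
u^2-5 is irreducible over ℤ (5 is not a perfect square).
u^2-1 is a difference of squares.

(u+1)(u-1)(u^2-5)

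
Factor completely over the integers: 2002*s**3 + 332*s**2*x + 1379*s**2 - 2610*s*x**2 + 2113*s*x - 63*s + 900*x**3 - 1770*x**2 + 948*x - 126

Group: 11*s*(182*s**2 - 218*s*x + 175*s + 60*x**2 - 106*x + 42) + (15*x - 3)*(182*s**2 - 218*s*x + 175*s + 60*x**2 - 106*x + 42); both groups contain (182*s**2 - 218*s*x + 175*s + 60*x**2 - 106*x + 42), so (11*s + 15*x - 3) is a factor with cofactor 182*s**2 - 218*s*x + 175*s + 60*x**2 - 106*x + 42.
The cofactor groups again: 182*s**2 - 218*s*x + 175*s + 60*x**2 - 106*x + 42 = 14*s*(13*s - 10*x + 6) + (-6*x + 7)*(13*s - 10*x + 6); both groups contain (13*s - 10*x + 6), giving (14*s - 6*x + 7)*(13*s - 10*x + 6).

(11*s + 15*x - 3)*(13*s - 10*x + 6)*(14*s - 6*x + 7)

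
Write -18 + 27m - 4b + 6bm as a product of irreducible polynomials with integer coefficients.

(2b + 9)(3m - 2)

Group as (6bm - 4b) + (27m - 18) = 2b(3m - 2) + 9(3m - 2).
Both groups share the factor (3m - 2).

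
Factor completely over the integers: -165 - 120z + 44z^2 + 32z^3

(8z + 11)(4z^2 - 15)

Group as (32z^3 - 120z) + (44z^2 - 165) = 8z(4z^2 - 15) + 11(4z^2 - 15).
Both groups share the factor (4z^2 - 15).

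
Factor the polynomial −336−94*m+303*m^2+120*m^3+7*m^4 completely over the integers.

Among the possible rational roots, m = −14 is a root, so (m+14) is a factor; dividing leaves 7*m^3+22*m^2−5*m−24.
Next, m = −8/7 is a root, so (7*m+8) is a factor; dividing leaves m^2+2*m−3.
The remaining quadratic factors as (m+3)(m−1).

(7*m+8)*(m+14)*(m+3)*(m−1)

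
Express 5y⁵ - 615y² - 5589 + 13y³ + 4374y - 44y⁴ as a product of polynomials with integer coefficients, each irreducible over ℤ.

By the rational root theorem, y = 3 is a root, giving the factor (y - 3) and quotient 5y⁴ - 29y³ - 74y² - 837y + 1863.
Continuing, y = 9 is a root, giving the factor (y - 9) and quotient 5y³ + 16y² + 70y - 207.
Next, y = 9/5 is a root, so (5y - 9) is a factor; dividing leaves y² + 5y + 23.
The quadratic y² + 5y + 23 has discriminant -67 < 0 and is irreducible over ℤ.

(5y - 9)(y - 3)(y - 9)(y² + 5y + 23)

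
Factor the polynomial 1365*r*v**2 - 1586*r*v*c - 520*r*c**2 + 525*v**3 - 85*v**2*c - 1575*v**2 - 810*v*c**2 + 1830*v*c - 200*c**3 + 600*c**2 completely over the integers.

Group: 13*r*(105*v**2 - 122*v*c - 40*c**2) + (5*v + 5*c - 15)*(105*v**2 - 122*v*c - 40*c**2); both groups contain (105*v**2 - 122*v*c - 40*c**2), so (13*r + 5*v + 5*c - 15) is a factor with cofactor 105*v**2 - 122*v*c - 40*c**2.
The cofactor groups again: 105*v**2 - 122*v*c - 40*c**2 = 15*v*(7*v - 10*c) + 4*c*(7*v - 10*c); both groups contain (7*v - 10*c), giving (15*v + 4*c)*(7*v - 10*c).

(7*v - 10*c)*(15*v + 4*c)*(13*r + 5*v + 5*c - 15)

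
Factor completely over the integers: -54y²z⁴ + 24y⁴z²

6y²z²(2y + 3z)(2y - 3z)

Factor out 6y²z², leaving 4y² - 9z², which is a difference of two squares.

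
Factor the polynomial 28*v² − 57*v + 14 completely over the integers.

(4*v − 7)*(7*v − 2)

Need a pair with product 28·14 = 392 and sum −57: that's −8 and −49.
Split the middle term: 28*v² − 8*v − 49*v + 14 = 4*v*(7*v − 2) − 7*(7*v − 2).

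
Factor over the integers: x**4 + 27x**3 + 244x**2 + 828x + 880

(x + 10)(x + 11)(x + 2)(x + 4)

Among the possible rational roots, x = -2 is a root, so (x + 2) is a factor; dividing leaves x**3 + 25x**2 + 194x + 440.
Then x = -4 is a root, so (x + 4) divides it; the quotient is x**2 + 21x + 110.
The remaining quadratic factors as (x + 11)(x + 10).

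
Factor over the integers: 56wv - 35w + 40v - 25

(7w + 5)(8v - 5)

Group as (56wv - 35w) + (40v - 25) = 7w(8v - 5) + 5(8v - 5).
Both groups share the factor (8v - 5).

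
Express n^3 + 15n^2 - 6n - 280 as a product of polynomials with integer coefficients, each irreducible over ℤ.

(n + 14)(n + 5)(n - 4)

Among the possible rational roots, n = 4 is a root, so (n - 4) is a factor; dividing leaves n^2 + 19n + 70.
The remaining quadratic factors as (n + 14)(n + 5).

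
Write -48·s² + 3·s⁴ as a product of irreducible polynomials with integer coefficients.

3·s²·(s + 4)·(s - 4)

Pull out the common factor 3·s²; s² - 16 is a difference of squares.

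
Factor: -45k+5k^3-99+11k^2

(5k+11)(k+3)(k-3)

Group as (5k^3-45k) + (11k^2-99) = 5k(k^2-9) + 11(k^2-9).
Both groups share the factor (k^2-9).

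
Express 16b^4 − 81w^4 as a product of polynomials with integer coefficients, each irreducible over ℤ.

(2b + 3w)(2b − 3w)(4b^2 + 9w^2)

Write as (4b^2)² − (9w^2)², then factor 4b^2 − 9w^2 once more.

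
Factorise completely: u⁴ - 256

(u + 4)*(u - 4)*(u² + 16)

Difference of squares twice: with A = u and B = 4, A⁴ − B⁴ = (A² − B²)(A² + B²), and A² − B² factors again.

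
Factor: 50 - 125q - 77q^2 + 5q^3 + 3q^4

(3q - 1)(q + 2)(q + 5)(q - 5)

Trying the rational-root candidates, q = 1/3 is a root, giving the factor (3q - 1) and quotient q^3 + 2q^2 - 25q - 50.
Next, q = -5 is a root, so (q + 5) divides it; the quotient is q^2 - 3q - 10.
The remaining quadratic factors as (q + 2)(q - 5).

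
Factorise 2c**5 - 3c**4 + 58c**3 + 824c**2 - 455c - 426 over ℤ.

Trying the rational-root candidates, c = -1/2 is a root, so (2c + 1) is a factor; dividing leaves c**4 - 2c**3 + 30c**2 + 397c - 426.
Continuing, c = 1 is a root, so (c - 1) is a factor; dividing leaves c**3 - c**2 + 29c + 426.
Then c = -6 is a root, so (c + 6) divides it; the quotient is c**2 - 7c + 71.
The quadratic c**2 - 7c + 71 has discriminant -235 < 0 and is irreducible over ℤ.

(2c + 1)(c + 6)(c - 1)(c**2 - 7c + 71)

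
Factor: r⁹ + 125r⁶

r⁶(r + 5)(r² - 5r + 25)

Factor out r⁶ first: what remains is r³ + 125.
Recognize a sum of cubes with the parts 5 and r.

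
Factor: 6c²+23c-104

(2c+13)(3c-8)

Need a pair with product 6·(-104) = -624 and sum 23: that's -16 and 39.
Split the middle term: 6c²-16c + 39c-104 = 2c(3c-8) + 13(3c-8).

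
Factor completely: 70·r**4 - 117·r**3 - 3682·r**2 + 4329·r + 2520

Trying the rational-root candidates, r = -3/7 is a root, so (7·r + 3) is a factor; dividing leaves 10·r**3 - 21·r**2 - 517·r + 840.
Next, r = 15/2 is a root, so (2·r - 15) divides it; the quotient is 5·r**2 + 27·r - 56.
The remaining quadratic factors as (5·r - 8)(r + 7).

(2·r - 15)·(5·r - 8)·(7·r + 3)·(r + 7)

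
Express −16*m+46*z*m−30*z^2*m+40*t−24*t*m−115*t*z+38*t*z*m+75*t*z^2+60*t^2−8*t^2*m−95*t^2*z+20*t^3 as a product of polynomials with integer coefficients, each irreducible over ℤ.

(5*t−2*m)*(4*t−15*z+8)*(t−z+1)

Group: t*(20*t^2−75*t*z−8*t*m+40*t+30*z*m−16*m) + (−z+1)*(20*t^2−75*t*z−8*t*m+40*t+30*z*m−16*m); both groups contain (20*t^2−75*t*z−8*t*m+40*t+30*z*m−16*m), so (t−z+1) is a factor with cofactor 20*t^2−75*t*z−8*t*m+40*t+30*z*m−16*m.
The cofactor groups again: 20*t^2−75*t*z−8*t*m+40*t+30*z*m−16*m = 5*t*(4*t−15*z+8) − 2*m*(4*t−15*z+8); both groups contain (4*t−15*z+8), giving (5*t−2*m)*(4*t−15*z+8).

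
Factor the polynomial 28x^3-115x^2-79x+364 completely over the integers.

By the rational root theorem, x = 13/7 is a root, giving the factor (7x-13) and quotient 4x^2-9x-28.
The remaining quadratic factors as (x-4)(4x+7).

(4x+7)(7x-13)(x-4)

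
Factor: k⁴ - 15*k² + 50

Substitute u = k² to get a quadratic in u, then factor.
k² - 5 is irreducible over ℤ (5 is not a perfect square).
k² - 10 is irreducible over ℤ (10 is not a perfect square).

(k² - 10)*(k² - 5)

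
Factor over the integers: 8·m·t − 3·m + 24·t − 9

Group as (8·m·t − 3·m) + (24·t − 9) = m·(8·t − 3) + 3·(8·t − 3).
Both groups share the factor (8·t − 3).

(8·t − 3)·(m + 3)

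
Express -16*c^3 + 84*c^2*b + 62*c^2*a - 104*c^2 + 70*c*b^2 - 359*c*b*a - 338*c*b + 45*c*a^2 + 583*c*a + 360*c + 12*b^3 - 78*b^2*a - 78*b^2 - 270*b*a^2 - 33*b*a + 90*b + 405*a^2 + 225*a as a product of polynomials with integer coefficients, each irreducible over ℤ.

Group: c*(-16*c^2 - 12*c*b + 62*c*a + 40*c - 2*b^2 + 13*b*a + 10*b + 45*a^2 + 25*a) + (-6*b + 9)*(-16*c^2 - 12*c*b + 62*c*a + 40*c - 2*b^2 + 13*b*a + 10*b + 45*a^2 + 25*a); both groups contain (-16*c^2 - 12*c*b + 62*c*a + 40*c - 2*b^2 + 13*b*a + 10*b + 45*a^2 + 25*a), so (c - 6*b + 9) is a factor with cofactor -16*c^2 - 12*c*b + 62*c*a + 40*c - 2*b^2 + 13*b*a + 10*b + 45*a^2 + 25*a.
The cofactor groups again: -16*c^2 - 12*c*b + 62*c*a + 40*c - 2*b^2 + 13*b*a + 10*b + 45*a^2 + 25*a = -2*c*(8*c + 2*b + 5*a) + (-b + 9*a + 5)*(8*c + 2*b + 5*a); both groups contain (8*c + 2*b + 5*a), giving -(2*c + b - 9*a - 5)*(8*c + 2*b + 5*a).

-(c - 6*b + 9)*(2*c + b - 9*a - 5)*(8*c + 2*b + 5*a)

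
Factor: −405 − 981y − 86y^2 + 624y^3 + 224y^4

Among the possible rational roots, y = −1/2 is a root, so (2y + 1) is a factor; dividing leaves 112y^3 + 256y^2 − 171y − 405.
Then y = −9/7 is a root, giving the factor (7y + 9) and quotient 16y^2 + 16y − 45.
The remaining quadratic factors as (4y − 5)(4y + 9).

(2y + 1)(4y + 9)(4y − 5)(7y + 9)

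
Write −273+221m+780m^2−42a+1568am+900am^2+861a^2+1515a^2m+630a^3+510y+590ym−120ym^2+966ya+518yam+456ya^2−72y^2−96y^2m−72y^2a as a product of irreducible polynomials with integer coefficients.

Group: 12y(−6ya−8ym−6y+45a^2+60am+84a+52m+39) + (14a+15m−7)(−6ya−8ym−6y+45a^2+60am+84a+52m+39); both groups contain (−6ya−8ym−6y+45a^2+60am+84a+52m+39), so (12y+14a+15m−7) is a factor with cofactor −6ya−8ym−6y+45a^2+60am+84a+52m+39.
The cofactor groups again: −6ya−8ym−6y+45a^2+60am+84a+52m+39 = −2y(3a+4m+3) + (15a+13)(3a+4m+3); both groups contain (3a+4m+3), giving −(2y−15a−13)(3a+4m+3).

−(2y−15a−13)(12y+14a+15m−7)(3a+4m+3)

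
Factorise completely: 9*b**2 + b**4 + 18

Substitute u = b**2 to get a quadratic in u, then factor.
b**2 + 3 is irreducible over ℤ (always positive, so no real roots).
b**2 + 6 is irreducible over ℤ (always positive, so no real roots).

(b**2 + 3)*(b**2 + 6)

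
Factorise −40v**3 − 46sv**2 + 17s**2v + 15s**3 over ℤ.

Group: 5s(3s**2 + sv − 10v**2) + 4v(3s**2 + sv − 10v**2); both groups contain (3s**2 + sv − 10v**2), so (5s + 4v) is a factor with cofactor 3s**2 + sv − 10v**2.
The cofactor groups again: 3s**2 + sv − 10v**2 = s(3s − 5v) + 2v(3s − 5v); both groups contain (3s − 5v), giving (s + 2v)(3s − 5v).

(3s − 5v)(5s + 4v)(s + 2v)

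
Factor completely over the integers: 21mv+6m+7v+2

(3m+1)(7v+2)

Group as (21mv+6m) + (7v+2) = 3m(7v+2) + (7v+2).
Both groups share the factor (7v+2).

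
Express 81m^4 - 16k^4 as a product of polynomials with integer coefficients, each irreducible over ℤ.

Difference of squares twice: with A = 3m and B = 2k, A⁴ − B⁴ = (A² − B²)(A² + B²), and A² − B² factors again.

(3m - 2k)(3m + 2k)(9m^2 + 4k^2)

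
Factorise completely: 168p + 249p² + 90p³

Pull out the common factor 3p, then factor the remaining trinomial.

3p(5p + 8)(6p + 7)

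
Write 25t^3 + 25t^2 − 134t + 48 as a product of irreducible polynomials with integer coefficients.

(5t − 2)(5t − 8)(t + 3)

By the rational root theorem, t = −3 is a root, so (t + 3) divides it; the quotient is 25t^2 − 50t + 16.
The remaining quadratic factors as (5t − 2)(5t − 8).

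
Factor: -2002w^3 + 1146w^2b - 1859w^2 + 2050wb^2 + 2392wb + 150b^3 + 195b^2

Group: 14w(-143w^2 + 184wb + 15b^2) + (10b + 13)(-143w^2 + 184wb + 15b^2); both groups contain (-143w^2 + 184wb + 15b^2), so (14w + 10b + 13) is a factor with cofactor -143w^2 + 184wb + 15b^2.
The cofactor groups again: -143w^2 + 184wb + 15b^2 = -13w(11w - 15b) - b(11w - 15b); both groups contain (11w - 15b), giving -(13w + b)(11w - 15b).

-(11w - 15b)(14w + 10b + 13)(13w + b)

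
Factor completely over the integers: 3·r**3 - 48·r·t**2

Pull out the common factor 3·r; r**2 - 16·t**2 is a difference of squares.

3·r·(r + 4·t)·(r - 4·t)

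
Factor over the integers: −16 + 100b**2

4(5b + 2)(5b − 2)

Every term has a factor of 4. Then 25b**2 − 4 = (5b)² − (2)².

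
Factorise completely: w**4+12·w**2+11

Substitute u = w**2 to get a quadratic in u, then factor.
w**2+11 is irreducible over ℤ (always positive, so no real roots).
w**2+1 is irreducible over ℤ (sum of squares).

(w**2+1)·(w**2+11)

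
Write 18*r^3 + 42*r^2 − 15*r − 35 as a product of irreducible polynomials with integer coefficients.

Group as (18*r^3 − 15*r) + (42*r^2 − 35) = 3*r*(6*r^2 − 5) + 7*(6*r^2 − 5).
Both groups share the factor (6*r^2 − 5).

(3*r + 7)*(6*r^2 − 5)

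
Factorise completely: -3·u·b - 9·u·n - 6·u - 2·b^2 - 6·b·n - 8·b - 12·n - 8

-(3·u + 2·b + 4)·(b + 3·n + 2)

Group: -3·u·(b + 3·n + 2) + (-2·b - 4)·(b + 3·n + 2); both groups contain (b + 3·n + 2).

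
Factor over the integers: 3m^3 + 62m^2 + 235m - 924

(3m - 7)(m + 11)(m + 12)

Among the possible rational roots, m = -12 is a root, so (m + 12) divides it; the quotient is 3m^2 + 26m - 77.
The remaining quadratic factors as (m + 11)(3m - 7).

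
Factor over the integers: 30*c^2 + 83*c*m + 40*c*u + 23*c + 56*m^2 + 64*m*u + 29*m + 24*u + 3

Group: 5*c*(6*c + 7*m + 8*u + 1) + (8*m + 3)*(6*c + 7*m + 8*u + 1); both groups contain (6*c + 7*m + 8*u + 1).

(5*c + 8*m + 3)*(6*c + 7*m + 8*u + 1)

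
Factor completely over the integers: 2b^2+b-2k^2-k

(2b+2k+1)(b-k)

Group: b(2b+2k+1) - k(2b+2k+1); both groups contain (2b+2k+1).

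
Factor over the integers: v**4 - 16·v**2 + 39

(v**2 - 13)·(v**2 - 3)

Substitute u = v**2 to get a quadratic in u, then factor.
v**2 - 13 is irreducible over ℤ (13 is not a perfect square).
v**2 - 3 is irreducible over ℤ (3 is not a perfect square).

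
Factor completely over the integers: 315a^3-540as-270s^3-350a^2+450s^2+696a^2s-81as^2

(5a-3s)(7a+15s)(9a+6s-10)

Group: 9a(35a^2+54as-45s^2) + (6s-10)(35a^2+54as-45s^2); both groups contain (35a^2+54as-45s^2), so (9a+6s-10) is a factor with cofactor 35a^2+54as-45s^2.
The cofactor groups again: 35a^2+54as-45s^2 = 7a(5a-3s) + 15s(5a-3s); both groups contain (5a-3s), giving (7a+15s)(5a-3s).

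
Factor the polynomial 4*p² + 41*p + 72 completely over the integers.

(4*p + 9)*(p + 8)

Need a pair with product 4·72 = 288 and sum 41: that's 9 and 32.
Split the middle term: 4*p² + 9*p + 32*p + 72 = p*(4*p + 9) + 8*(4*p + 9).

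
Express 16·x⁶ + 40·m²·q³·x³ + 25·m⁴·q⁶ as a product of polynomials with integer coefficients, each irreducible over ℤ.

Recognize a perfect-square trinomial with the parts 4·x³ and 5·m²·q³.

(5·m²·q³ + 4·x³)²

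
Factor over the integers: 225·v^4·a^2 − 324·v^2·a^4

9·a^2·v^2·(5·v − 6·a)·(5·v + 6·a)

Factor out 9·v^2·a^2, leaving 25·v^2 − 36·a^2, which is a difference of two squares.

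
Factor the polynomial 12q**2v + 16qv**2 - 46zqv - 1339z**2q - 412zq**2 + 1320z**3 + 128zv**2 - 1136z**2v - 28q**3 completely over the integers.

Group: 15z(88z**2 - 101zq - 64zv - 14q**2 - 8qv) + (2q - 2v)(88z**2 - 101zq - 64zv - 14q**2 - 8qv); both groups contain (88z**2 - 101zq - 64zv - 14q**2 - 8qv), so (15z + 2q - 2v) is a factor with cofactor 88z**2 - 101zq - 64zv - 14q**2 - 8qv.
The cofactor groups again: 88z**2 - 101zq - 64zv - 14q**2 - 8qv = 11z(8z + q) + (-14q - 8v)(8z + q); both groups contain (8z + q), giving (11z - 14q - 8v)(8z + q).

(11z - 14q - 8v)(15z + 2q - 2v)(8z + q)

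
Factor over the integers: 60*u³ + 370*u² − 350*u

Pull out the common factor 10*u, then factor the remaining trinomial.

10*u*(6*u − 5)*(u + 7)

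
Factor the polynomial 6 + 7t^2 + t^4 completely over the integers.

Substitute u = t^2 to get a quadratic in u, then factor.
t^2 + 6 is irreducible over ℤ (always positive, so no real roots).
t^2 + 1 is irreducible over ℤ (sum of squares).

(t^2 + 1)(t^2 + 6)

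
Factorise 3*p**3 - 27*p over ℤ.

Pull out the common factor 3*p; p**2 - 9 is a difference of squares.

3*p*(p + 3)*(p - 3)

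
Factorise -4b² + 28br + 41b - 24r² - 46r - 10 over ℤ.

Group: -b(4b - 4r - 1) + (6r + 10)(4b - 4r - 1); both groups contain (4b - 4r - 1).

-(4b - 4r - 1)(b - 6r - 10)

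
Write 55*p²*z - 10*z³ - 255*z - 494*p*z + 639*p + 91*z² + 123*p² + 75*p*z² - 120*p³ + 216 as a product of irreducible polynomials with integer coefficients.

Group: 5*p*(-24*p² - 13*p*z + 63*p + 2*z² - 15*z + 27) + (-5*z + 8)*(-24*p² - 13*p*z + 63*p + 2*z² - 15*z + 27); both groups contain (-24*p² - 13*p*z + 63*p + 2*z² - 15*z + 27), so (5*p - 5*z + 8) is a factor with cofactor -24*p² - 13*p*z + 63*p + 2*z² - 15*z + 27.
The cofactor groups again: -24*p² - 13*p*z + 63*p + 2*z² - 15*z + 27 = -8*p*(3*p + 2*z - 9) + (z - 3)*(3*p + 2*z - 9); both groups contain (3*p + 2*z - 9), giving -(8*p - z + 3)*(3*p + 2*z - 9).

-(3*p + 2*z - 9)*(5*p - 5*z + 8)*(8*p - z + 3)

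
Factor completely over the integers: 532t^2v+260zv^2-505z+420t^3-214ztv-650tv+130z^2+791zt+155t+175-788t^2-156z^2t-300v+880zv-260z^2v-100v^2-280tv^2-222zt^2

-(13z-14t-5)(2z+5t-2v-7)(6t+10v-5)

Group: 6t(-26z^2-37zt+26zv+101z+70t^2-28tv-73t-10v-35) + (10v-5)(-26z^2-37zt+26zv+101z+70t^2-28tv-73t-10v-35); both groups contain (-26z^2-37zt+26zv+101z+70t^2-28tv-73t-10v-35), so (6t+10v-5) is a factor with cofactor -26z^2-37zt+26zv+101z+70t^2-28tv-73t-10v-35.
The cofactor groups again: -26z^2-37zt+26zv+101z+70t^2-28tv-73t-10v-35 = -2z(13z-14t-5) + (-5t+2v+7)(13z-14t-5); both groups contain (13z-14t-5), giving -(2z+5t-2v-7)(13z-14t-5).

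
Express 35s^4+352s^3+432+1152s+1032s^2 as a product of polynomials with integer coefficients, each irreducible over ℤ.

Testing divisors of the constant over divisors of the leading coefficient, s = −2 is a root, giving the factor (s+2) and quotient 35s^3+282s^2+468s+216.
Then s = −6 is a root, so (s+6) divides it; the quotient is 35s^2+72s+36.
The remaining quadratic factors as (5s+6)(7s+6).

(5s+6)(7s+6)(s+2)(s+6)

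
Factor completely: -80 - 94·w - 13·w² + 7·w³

Trying the rational-root candidates, w = -2 is a root, giving the factor (w + 2) and quotient 7·w² - 27·w - 40.
The remaining quadratic factors as (w - 5)(7·w + 8).

(7·w + 8)·(w + 2)·(w - 5)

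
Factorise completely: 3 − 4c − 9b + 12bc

(3b − 1)(4c − 3)

Group as (12bc − 9b) + (−4c + 3) = 3b(4c − 3) − (4c − 3).
Both groups share the factor (4c − 3).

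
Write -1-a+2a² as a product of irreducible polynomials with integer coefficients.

(2a+1)(a-1)

Need a pair with product 2·(-1) = -2 and sum -1: that's -2 and 1.
Split the middle term: 2a²-2a + a-1 = 2a(a-1) + (a-1).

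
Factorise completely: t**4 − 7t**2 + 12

(t + 2)(t − 2)(t**2 − 3)

Substitute u = t**2 to get a quadratic in u, then factor.
t**2 − 3 is irreducible over ℤ (3 is not a perfect square).
t**2 − 4 is a difference of squares.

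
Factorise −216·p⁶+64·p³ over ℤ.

−8·p³·(3·p−2)·(9·p²+6·p+4)

Factor out 8·p³ first: what remains is −27·p³+8.
Recognize a difference of cubes with the parts 2 and 3·p.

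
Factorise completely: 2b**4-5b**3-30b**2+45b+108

Among the possible rational roots, b = -3 is a root, so (b+3) divides it; the quotient is 2b**3-11b**2+3b+36.
Continuing, b = 4 is a root, so (b-4) is a factor; dividing leaves 2b**2-3b-9.
The remaining quadratic factors as (b-3)(2b+3).

(2b+3)(b+3)(b-3)(b-4)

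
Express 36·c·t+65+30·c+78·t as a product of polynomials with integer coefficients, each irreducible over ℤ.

(6·c+13)·(6·t+5)

Group as (36·c·t+30·c) + (78·t+65) = 6·c·(6·t+5) + 13·(6·t+5).
Both groups share the factor (6·t+5).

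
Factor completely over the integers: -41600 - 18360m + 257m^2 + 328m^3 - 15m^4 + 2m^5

Trying the rational-root candidates, m = 8 is a root, so (m - 8) divides it; the quotient is 2m^4 + m^3 + 336m^2 + 2945m + 5200.
Then m = -5/2 is a root, giving the factor (2m + 5) and quotient m^3 - 2m^2 + 173m + 1040.
Next, m = -5 is a root, giving the factor (m + 5) and quotient m^2 - 7m + 208.
The quadratic m^2 - 7m + 208 has discriminant -783 < 0 and is irreducible over ℤ.

(2m + 5)(m + 5)(m - 8)(m^2 - 7m + 208)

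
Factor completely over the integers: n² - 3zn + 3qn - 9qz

Group: -3z(3q + n) + n(3q + n); both groups contain (3q + n).

-(3z - n)(3q + n)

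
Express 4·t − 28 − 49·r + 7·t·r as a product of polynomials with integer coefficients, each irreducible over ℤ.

(7·r + 4)·(t − 7)

Group as (7·t·r + 4·t) + (−49·r − 28) = t·(7·r + 4) − 7·(7·r + 4).
Both groups share the factor (7·r + 4).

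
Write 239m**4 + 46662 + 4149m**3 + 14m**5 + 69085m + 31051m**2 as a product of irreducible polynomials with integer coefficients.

Among the possible rational roots, m = -7 is a root, so (m + 7) is a factor; dividing leaves 14m**4 + 141m**3 + 3162m**2 + 8917m + 6666.
Next, m = -3/2 is a root, so (2m + 3) divides it; the quotient is 7m**3 + 60m**2 + 1491m + 2222.
Then m = -11/7 is a root, so (7m + 11) divides it; the quotient is m**2 + 7m + 202.
The quadratic m**2 + 7m + 202 has discriminant -759 < 0 and is irreducible over ℤ.

(2m + 3)(7m + 11)(m + 7)(m**2 + 7m + 202)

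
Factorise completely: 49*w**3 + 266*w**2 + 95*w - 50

By the rational root theorem, w = -5/7 is a root, giving the factor (7*w + 5) and quotient 7*w**2 + 33*w - 10.
The remaining quadratic factors as (7*w - 2)(w + 5).

(7*w + 5)*(7*w - 2)*(w + 5)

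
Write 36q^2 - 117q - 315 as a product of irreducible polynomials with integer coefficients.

Pull out the common factor 9, then factor the remaining trinomial.

9(4q + 7)(q - 5)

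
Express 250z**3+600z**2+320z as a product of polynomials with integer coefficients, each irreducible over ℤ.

Pull out the common factor 10z, then factor the remaining trinomial.

10z(5z+4)(5z+8)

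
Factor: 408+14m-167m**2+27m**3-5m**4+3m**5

(3m+4)(m-2)(m-3)(m**2+2m+17)

By the rational root theorem, m = -4/3 is a root, giving the factor (3m+4) and quotient m**4-3m**3+13m**2-73m+102.
Continuing, m = 3 is a root, giving the factor (m-3) and quotient m**3+13m-34.
Next, m = 2 is a root, so (m-2) is a factor; dividing leaves m**2+2m+17.
The quadratic m**2+2m+17 has discriminant -64 < 0 and is irreducible over ℤ.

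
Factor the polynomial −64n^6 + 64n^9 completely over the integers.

64n^6(n − 1)(n^2 + n + 1)

Every term has a factor of 64n^6; factoring it out leaves n^3 − 1.
Recognize a difference of cubes with the parts n and 1.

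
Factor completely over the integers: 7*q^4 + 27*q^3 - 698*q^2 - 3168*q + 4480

(7*q - 8)*(q + 7)*(q + 8)*(q - 10)

Trying the rational-root candidates, q = -8 is a root, so (q + 8) is a factor; dividing leaves 7*q^3 - 29*q^2 - 466*q + 560.
Continuing, q = 10 is a root, so (q - 10) divides it; the quotient is 7*q^2 + 41*q - 56.
The remaining quadratic factors as (7*q - 8)(q + 7).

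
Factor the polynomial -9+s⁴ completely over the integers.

Substitute u = s² to get a quadratic in u, then factor.
s²-3 is irreducible over ℤ (3 is not a perfect square).
s²+3 is irreducible over ℤ (always positive, so no real roots).

(s²+3)(s²-3)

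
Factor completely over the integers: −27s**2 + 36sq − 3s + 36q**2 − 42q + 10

−(3s − 6q + 2)(9s + 6q − 5)

Group: −9s(3s − 6q + 2) + (−6q + 5)(3s − 6q + 2); both groups contain (3s − 6q + 2).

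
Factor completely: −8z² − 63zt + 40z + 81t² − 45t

−(8z − 9t)(z + 9t − 5)

Group: −8z(z + 9t − 5) + 9t(z + 9t − 5); both groups contain (z + 9t − 5).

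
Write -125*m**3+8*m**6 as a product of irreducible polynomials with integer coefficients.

Factor out m**3 first: what remains is 8*m**3-125.
Recognize a difference of cubes with the parts 2*m and 5.

m**3*(2*m-5)*(4*m**2+10*m+25)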